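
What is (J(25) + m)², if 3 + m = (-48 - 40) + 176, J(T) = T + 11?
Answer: 14641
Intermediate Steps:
J(T) = 11 + T
m = 85 (m = -3 + ((-48 - 40) + 176) = -3 + (-88 + 176) = -3 + 88 = 85)
(J(25) + m)² = ((11 + 25) + 85)² = (36 + 85)² = 121² = 14641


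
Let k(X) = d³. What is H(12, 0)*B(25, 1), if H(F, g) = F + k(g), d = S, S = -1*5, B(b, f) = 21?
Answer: -2373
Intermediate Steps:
S = -5
d = -5
k(X) = -125 (k(X) = (-5)³ = -125)
H(F, g) = -125 + F (H(F, g) = F - 125 = -125 + F)
H(12, 0)*B(25, 1) = (-125 + 12)*21 = -113*21 = -2373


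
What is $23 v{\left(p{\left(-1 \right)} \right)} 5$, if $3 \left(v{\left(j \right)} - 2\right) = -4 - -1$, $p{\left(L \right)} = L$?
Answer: $115$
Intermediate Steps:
$v{\left(j \right)} = 1$ ($v{\left(j \right)} = 2 + \frac{-4 - -1}{3} = 2 + \frac{-4 + 1}{3} = 2 + \frac{1}{3} \left(-3\right) = 2 - 1 = 1$)
$23 v{\left(p{\left(-1 \right)} \right)} 5 = 23 \cdot 1 \cdot 5 = 23 \cdot 5 = 115$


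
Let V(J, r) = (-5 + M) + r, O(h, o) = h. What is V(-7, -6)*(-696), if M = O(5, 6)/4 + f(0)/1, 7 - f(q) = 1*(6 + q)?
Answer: 6090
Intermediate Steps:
f(q) = 1 - q (f(q) = 7 - (6 + q) = 7 + (-6 - q) = 1 - q)
M = 9/4 (M = 5/4 + (1 - 1*0)/1 = 5*(¼) + (1 + 0)*1 = 5/4 + 1*1 = 5/4 + 1 = 9/4 ≈ 2.2500)
V(J, r) = -11/4 + r (V(J, r) = (-5 + 9/4) + r = -11/4 + r)
V(-7, -6)*(-696) = (-11/4 - 6)*(-696) = -35/4*(-696) = 6090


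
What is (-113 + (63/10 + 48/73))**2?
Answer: 5992462921/532900 ≈ 11245.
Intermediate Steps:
(-113 + (63/10 + 48/73))**2 = (-113 + 5079/730)**2 = (-77411/730)**2 = 5992462921/532900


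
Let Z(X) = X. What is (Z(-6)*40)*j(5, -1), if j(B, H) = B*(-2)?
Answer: 2400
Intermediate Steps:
j(B, H) = -2*B
(Z(-6)*40)*j(5, -1) = (-6*40)*(-2*5) = -240*(-10) = 2400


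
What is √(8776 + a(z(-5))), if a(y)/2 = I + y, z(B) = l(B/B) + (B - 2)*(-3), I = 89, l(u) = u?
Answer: √8998 ≈ 94.858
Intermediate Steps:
z(B) = 7 - 3*B (z(B) = B/B + (B - 2)*(-3) = 1 + (-2 + B)*(-3) = 1 + (6 - 3*B) = 7 - 3*B)
a(y) = 178 + 2*y (a(y) = 2*(89 + y) = 178 + 2*y)
√(8776 + a(z(-5))) = √(8776 + (178 + 2*(7 - 3*(-5)))) = √(8776 + (178 + 2*(7 + 15))) = √(8776 + (178 + 2*22)) = √(8776 + (178 + 44)) = √(8776 + 222) = √8998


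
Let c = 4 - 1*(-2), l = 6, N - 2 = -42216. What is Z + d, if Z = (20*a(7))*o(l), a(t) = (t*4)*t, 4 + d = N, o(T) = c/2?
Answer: -30458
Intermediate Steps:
N = -42214 (N = 2 - 42216 = -42214)
c = 6 (c = 4 + 2 = 6)
o(T) = 3 (o(T) = 6/2 = 6*(½) = 3)
d = -42218 (d = -4 - 42214 = -42218)
a(t) = 4*t² (a(t) = (4*t)*t = 4*t²)
Z = 11760 (Z = (20*(4*7²))*3 = (20*(4*49))*3 = (20*196)*3 = 3920*3 = 11760)
Z + d = 11760 - 42218 = -30458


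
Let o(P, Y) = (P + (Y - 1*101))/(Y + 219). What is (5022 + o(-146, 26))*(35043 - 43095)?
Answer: -9905320788/245 ≈ -4.0430e+7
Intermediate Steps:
o(P, Y) = (-101 + P + Y)/(219 + Y) (o(P, Y) = (P + (Y - 101))/(219 + Y) = (P + (-101 + Y))/(219 + Y) = (-101 + P + Y)/(219 + Y))
(5022 + o(-146, 26))*(35043 - 43095) = (5022 + (-101 - 146 + 26)/(219 + 26))*(35043 - 43095) = (5022 - 221/245)*(-8052) = (1230169/245)*(-8052) = -9905320788/245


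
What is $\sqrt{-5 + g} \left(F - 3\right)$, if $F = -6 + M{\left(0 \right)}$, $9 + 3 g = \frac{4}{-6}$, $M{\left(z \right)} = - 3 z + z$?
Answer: $- 3 i \sqrt{74} \approx - 25.807 i$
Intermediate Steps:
$M{\left(z \right)} = - 2 z$
$g = - \frac{29}{9}$ ($g = -3 + \frac{4 \frac{1}{-6}}{3} = -3 + \frac{4 \left(- \frac{1}{6}\right)}{3} = -3 + \frac{1}{3} \left(- \frac{2}{3}\right) = -3 - \frac{2}{9} = - \frac{29}{9} \approx -3.2222$)
$F = -6$ ($F = -6 - 0 = -6 + 0 = -6$)
$\sqrt{-5 + g} \left(F - 3\right) = \sqrt{-5 - \frac{29}{9}} \left(-6 - 3\right) = \sqrt{- \frac{74}{9}} \left(-9\right) = \frac{i \sqrt{74}}{3} \left(-9\right) = - 3 i \sqrt{74}$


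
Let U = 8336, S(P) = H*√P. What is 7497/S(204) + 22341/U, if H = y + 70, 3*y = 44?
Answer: 22341/8336 + 441*√51/508 ≈ 8.8796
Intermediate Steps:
y = 44/3 (y = (⅓)*44 = 44/3 ≈ 14.667)
H = 254/3 (H = 44/3 + 70 = 254/3 ≈ 84.667)
S(P) = 254*√P/3
7497/S(204) + 22341/U = 7497/((254*√204/3)) + 22341/8336 = 7497/((254*(2*√51)/3)) + 22341*(1/8336) = 7497/((508*√51/3)) + 22341/8336 = 7497*(√51/8636) + 22341/8336 = 441*√51/508 + 22341/8336 = 22341/8336 + 441*√51/508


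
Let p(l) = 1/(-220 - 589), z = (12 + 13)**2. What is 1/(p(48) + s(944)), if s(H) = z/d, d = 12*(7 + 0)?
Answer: 67956/505541 ≈ 0.13442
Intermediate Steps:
z = 625 (z = 25**2 = 625)
d = 84 (d = 12*7 = 84)
p(l) = -1/809 (p(l) = 1/(-809) = -1/809)
s(H) = 625/84
1/(p(48) + s(944)) = 1/(-1/809 + 625/84) = 1/(505541/67956) = 67956/505541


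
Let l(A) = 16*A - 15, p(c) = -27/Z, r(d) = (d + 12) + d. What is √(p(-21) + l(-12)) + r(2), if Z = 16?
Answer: 16 + 3*I*√371/4 ≈ 16.0 + 14.446*I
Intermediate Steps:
r(d) = 12 + 2*d (r(d) = (12 + d) + d = 12 + 2*d)
p(c) = -27/16
l(A) = -15 + 16*A
√(p(-21) + l(-12)) + r(2) = √(-27/16 + (-15 + 16*(-12))) + (12 + 2*2) = √(-27/16 + (-15 - 192)) + (12 + 4) = √(-27/16 - 207) + 16 = √(-3339/16) + 16 = 3*I*√371/4 + 16 = 16 + 3*I*√371/4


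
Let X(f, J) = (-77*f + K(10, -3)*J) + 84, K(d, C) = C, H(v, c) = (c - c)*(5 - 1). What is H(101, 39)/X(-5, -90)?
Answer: 0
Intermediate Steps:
H(v, c) = 0 (H(v, c) = 0*4 = 0)
X(f, J) = 84 - 77*f - 3*J (X(f, J) = (-77*f - 3*J) + 84 = 84 - 77*f - 3*J)
H(101, 39)/X(-5, -90) = 0/(84 - 77*(-5) - 3*(-90)) = 0/(84 + 385 + 270) = 0/739 = 0*(1/739) = 0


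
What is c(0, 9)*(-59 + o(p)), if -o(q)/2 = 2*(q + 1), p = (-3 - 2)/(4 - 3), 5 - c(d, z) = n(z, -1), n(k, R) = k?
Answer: 172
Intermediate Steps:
c(d, z) = 5 - z
p = -5 (p = -5/1 = -5*1 = -5)
o(q) = -4 - 4*q (o(q) = -4*(q + 1) = -4*(1 + q) = -2*(2 + 2*q) = -4 - 4*q)
c(0, 9)*(-59 + o(p)) = (5 - 1*9)*(-59 + (-4 - 4*(-5))) = (5 - 9)*(-59 + (-4 + 20)) = -4*(-59 + 16) = -4*(-43) = 172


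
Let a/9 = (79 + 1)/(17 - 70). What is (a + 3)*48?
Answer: -26928/53 ≈ -508.08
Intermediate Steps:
a = -720/53 (a = 9*((79 + 1)/(17 - 70)) = 9*(80/(-53)) = 9*(80*(-1/53)) = 9*(-80/53) = -720/53 ≈ -13.585)
(a + 3)*48 = (-720/53 + 3)*48 = -561/53*48 = -26928/53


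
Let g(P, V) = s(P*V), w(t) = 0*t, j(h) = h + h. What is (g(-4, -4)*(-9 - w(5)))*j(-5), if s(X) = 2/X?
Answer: 45/4 ≈ 11.250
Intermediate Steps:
j(h) = 2*h
w(t) = 0
g(P, V) = 2/(P*V) (g(P, V) = 2/((P*V)) = 2*(1/(P*V)) = 2/(P*V))
(g(-4, -4)*(-9 - w(5)))*j(-5) = ((2/(-4*(-4)))*(-9 - 1*0))*(2*(-5)) = ((2*(-1/4)*(-1/4))*(-9 + 0))*(-10) = ((1/8)*(-9))*(-10) = -9/8*(-10) = 45/4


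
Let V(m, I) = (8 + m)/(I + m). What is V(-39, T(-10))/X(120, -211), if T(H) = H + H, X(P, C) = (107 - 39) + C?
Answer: -31/8437 ≈ -0.0036743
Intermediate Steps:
X(P, C) = 68 + C
T(H) = 2*H
V(m, I) = (8 + m)/(I + m)
V(-39, T(-10))/X(120, -211) = ((8 - 39)/(2*(-10) - 39))/(68 - 211) = (-31/(-20 - 39))/(-143) = (-31/(-59))*(-1/143) = -1/59*(-31)*(-1/143) = (31/59)*(-1/143) = -31/8437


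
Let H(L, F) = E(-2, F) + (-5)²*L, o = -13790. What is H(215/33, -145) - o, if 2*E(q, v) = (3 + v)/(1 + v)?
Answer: 22102141/1584 ≈ 13953.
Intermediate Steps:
E(q, v) = (3 + v)/(2*(1 + v)) (E(q, v) = ((3 + v)/(1 + v))/2 = (3 + v)/(2*(1 + v)))
H(L, F) = 25*L + (3 + F)/(2*(1 + F)) (H(L, F) = (3 + F)/(2*(1 + F)) + (-5)²*L = (3 + F)/(2*(1 + F)) + 25*L = 25*L + (3 + F)/(2*(1 + F)))
H(215/33, -145) - o = (3 - 145 + 50*(215/33)*(1 - 145))/(2*(1 - 145)) - 1*(-13790) = (½)*(3 - 145 + 50*(215*(1/33))*(-144))/(-144) + 13790 = (½)*(-1/144)*(3 - 145 + 50*(215/33)*(-144)) + 13790 = (½)*(-1/144)*(3 - 145 - 516000/11) + 13790 = (½)*(-1/144)*(-517562/11) + 13790 = 258781/1584 + 13790 = 22102141/1584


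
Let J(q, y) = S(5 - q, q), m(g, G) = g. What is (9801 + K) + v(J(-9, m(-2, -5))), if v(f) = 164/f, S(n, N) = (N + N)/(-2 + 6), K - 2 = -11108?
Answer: -12073/9 ≈ -1341.4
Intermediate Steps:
K = -11106 (K = 2 - 11108 = -11106)
S(n, N) = N/2 (S(n, N) = (2*N)/4 = (2*N)*(1/4) = N/2)
J(q, y) = q/2
(9801 + K) + v(J(-9, m(-2, -5))) = (9801 - 11106) + 164/(((1/2)*(-9))) = -1305 + 164/(-9/2) = -1305 + 164*(-2/9) = -1305 - 328/9 = -12073/9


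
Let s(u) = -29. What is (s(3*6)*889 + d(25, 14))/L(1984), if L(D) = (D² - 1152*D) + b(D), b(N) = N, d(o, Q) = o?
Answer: -6439/413168 ≈ -0.015584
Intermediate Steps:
L(D) = D² - 1151*D (L(D) = (D² - 1152*D) + D = D² - 1151*D)
(s(3*6)*889 + d(25, 14))/L(1984) = (-29*889 + 25)/((1984*(-1151 + 1984))) = (-25781 + 25)/((1984*833)) = -25756/1652672 = -25756*1/1652672 = -6439/413168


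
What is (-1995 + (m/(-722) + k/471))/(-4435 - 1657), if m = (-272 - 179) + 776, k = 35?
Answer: 678551495/2071657704 ≈ 0.32754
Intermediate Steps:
m = 325 (m = -451 + 776 = 325)
(-1995 + (m/(-722) + k/471))/(-4435 - 1657) = (-1995 + (325/(-722) + 35/471))/(-4435 - 1657) = (-1995 + (325*(-1/722) + 35*(1/471)))/(-6092) = (-1995 + (-325/722 + 35/471))*(-1/6092) = (-1995 - 127805/340062)*(-1/6092) = -678551495/340062*(-1/6092) = 678551495/2071657704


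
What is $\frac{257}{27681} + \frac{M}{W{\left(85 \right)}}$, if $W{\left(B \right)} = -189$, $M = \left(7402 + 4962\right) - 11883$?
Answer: $- \frac{4421996}{1743903} \approx -2.5357$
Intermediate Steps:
$M = 481$ ($M = 12364 - 11883 = 481$)
$\frac{257}{27681} + \frac{M}{W{\left(85 \right)}} = \frac{257}{27681} + \frac{481}{-189} = 257 \cdot \frac{1}{27681} + 481 \left(- \frac{1}{189}\right) = \frac{257}{27681} - \frac{481}{189} = - \frac{4421996}{1743903}$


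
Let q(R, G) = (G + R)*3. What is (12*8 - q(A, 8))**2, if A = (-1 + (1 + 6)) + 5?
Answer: 1521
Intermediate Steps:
A = 11 (A = (-1 + 7) + 5 = 6 + 5 = 11)
q(R, G) = 3*G + 3*R
(12*8 - q(A, 8))**2 = (12*8 - (3*8 + 3*11))**2 = (96 - (24 + 33))**2 = (96 - 1*57)**2 = (96 - 57)**2 = 39**2 = 1521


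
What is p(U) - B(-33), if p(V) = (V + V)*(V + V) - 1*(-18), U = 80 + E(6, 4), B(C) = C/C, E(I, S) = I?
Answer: 29601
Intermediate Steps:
B(C) = 1
U = 86 (U = 80 + 6 = 86)
p(V) = 18 + 4*V**2 (p(V) = (2*V)*(2*V) + 18 = 4*V**2 + 18 = 18 + 4*V**2)
p(U) - B(-33) = (18 + 4*86**2) - 1*1 = (18 + 4*7396) - 1 = (18 + 29584) - 1 = 29602 - 1 = 29601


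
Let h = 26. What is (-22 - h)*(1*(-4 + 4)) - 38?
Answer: -38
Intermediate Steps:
(-22 - h)*(1*(-4 + 4)) - 38 = (-22 - 1*26)*(1*(-4 + 4)) - 38 = (-22 - 26)*(1*0) - 38 = -48*0 - 38 = 0 - 38 = -38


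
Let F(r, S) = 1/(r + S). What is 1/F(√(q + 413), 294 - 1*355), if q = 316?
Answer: -34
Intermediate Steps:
F(r, S) = 1/(S + r)
1/F(√(q + 413), 294 - 1*355) = 1/(1/((294 - 1*355) + √(316 + 413))) = 1/(1/((294 - 355) + √729)) = 1/(1/(-61 + 27)) = 1/(1/(-34)) = 1/(-1/34) = -34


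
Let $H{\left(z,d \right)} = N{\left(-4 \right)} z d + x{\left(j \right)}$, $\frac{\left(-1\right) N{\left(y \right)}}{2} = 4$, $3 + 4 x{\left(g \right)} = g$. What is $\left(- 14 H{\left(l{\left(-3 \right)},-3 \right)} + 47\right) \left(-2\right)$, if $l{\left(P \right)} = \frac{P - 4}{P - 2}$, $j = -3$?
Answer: $\frac{4024}{5} \approx 804.8$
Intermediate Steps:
$x{\left(g \right)} = - \frac{3}{4} + \frac{g}{4}$
$l{\left(P \right)} = \frac{-4 + P}{-2 + P}$
$N{\left(y \right)} = -8$ ($N{\left(y \right)} = \left(-2\right) 4 = -8$)
$H{\left(z,d \right)} = - \frac{3}{2} - 8 d z$ ($H{\left(z,d \right)} = - 8 z d + \left(- \frac{3}{4} + \frac{1}{4} \left(-3\right)\right) = - 8 d z - \frac{3}{2} = - \frac{3}{2} - 8 d z$)
$\left(- 14 H{\left(l{\left(-3 \right)},-3 \right)} + 47\right) \left(-2\right) = \left(- 14 \left(- \frac{3}{2} - - 24 \frac{-4 - 3}{-2 - 3}\right) + 47\right) \left(-2\right) = \left(- 14 \left(- \frac{3}{2} - - 24 \frac{1}{-5} \left(-7\right)\right) + 47\right) \left(-2\right) = \left(- 14 \left(- \frac{3}{2} - - 24 \left(\left(- \frac{1}{5}\right) \left(-7\right)\right)\right) + 47\right) \left(-2\right) = \left(- 14 \left(- \frac{3}{2} - \left(-24\right) \frac{7}{5}\right) + 47\right) \left(-2\right) = \left(- 14 \left(- \frac{3}{2} + \frac{168}{5}\right) + 47\right) \left(-2\right) = \left(\left(-14\right) \frac{321}{10} + 47\right) \left(-2\right) = \left(- \frac{2247}{5} + 47\right) \left(-2\right) = \left(- \frac{2012}{5}\right) \left(-2\right) = \frac{4024}{5}$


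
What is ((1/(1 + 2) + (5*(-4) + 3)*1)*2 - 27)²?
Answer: 32761/9 ≈ 3640.1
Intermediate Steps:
((1/(1 + 2) + (5*(-4) + 3)*1)*2 - 27)² = ((1/3 + (-20 + 3)*1)*2 - 27)² = ((⅓ - 17*1)*2 - 27)² = ((⅓ - 17)*2 - 27)² = (-50/3*2 - 27)² = (-100/3 - 27)² = (-181/3)² = 32761/9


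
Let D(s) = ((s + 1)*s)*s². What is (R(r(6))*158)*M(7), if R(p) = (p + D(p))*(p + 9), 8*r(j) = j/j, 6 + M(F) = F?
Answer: 3004607/16384 ≈ 183.39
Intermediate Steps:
M(F) = -6 + F
r(j) = ⅛ (r(j) = (j/j)/8 = (⅛)*1 = ⅛)
D(s) = s³*(1 + s) (D(s) = ((1 + s)*s)*s² = (s*(1 + s))*s² = s³*(1 + s))
R(p) = (9 + p)*(p + p³*(1 + p)) (R(p) = (p + p³*(1 + p))*(p + 9) = (p + p³*(1 + p))*(9 + p) = (9 + p)*(p + p³*(1 + p)))
(R(r(6))*158)*M(7) = (((9 + ⅛ + (⅛)⁴ + 9*(⅛)² + 10*(⅛)³)/8)*158)*(-6 + 7) = (((9 + ⅛ + 1/4096 + 9*(1/64) + 10*(1/512))/8)*158)*1 = (((9 + ⅛ + 1/4096 + 9/64 + 5/256)/8)*158)*1 = (((⅛)*(38033/4096))*158)*1 = ((38033/32768)*158)*1 = (3004607/16384)*1 = 3004607/16384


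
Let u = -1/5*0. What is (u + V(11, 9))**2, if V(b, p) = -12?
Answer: 144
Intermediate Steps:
u = 0 (u = -1*1/5*0 = -1/5*0 = 0)
(u + V(11, 9))**2 = (0 - 12)**2 = (-12)**2 = 144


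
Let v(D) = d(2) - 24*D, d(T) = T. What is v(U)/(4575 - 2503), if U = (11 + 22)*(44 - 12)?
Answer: -12671/1036 ≈ -12.231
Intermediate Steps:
U = 1056 (U = 33*32 = 1056)
v(D) = 2 - 24*D
v(U)/(4575 - 2503) = (2 - 24*1056)/(4575 - 2503) = (2 - 25344)/2072 = -25342*1/2072 = -12671/1036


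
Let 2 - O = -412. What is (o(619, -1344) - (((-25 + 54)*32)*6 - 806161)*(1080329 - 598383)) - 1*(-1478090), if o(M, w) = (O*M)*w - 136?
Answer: 385499650428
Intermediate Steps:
O = 414 (O = 2 - 1*(-412) = 2 + 412 = 414)
o(M, w) = -136 + 414*M*w (o(M, w) = (414*M)*w - 136 = 414*M*w - 136 = -136 + 414*M*w)
(o(619, -1344) - (((-25 + 54)*32)*6 - 806161)*(1080329 - 598383)) - 1*(-1478090) = ((-136 + 414*619*(-1344)) - (((-25 + 54)*32)*6 - 806161)*(1080329 - 598383)) - 1*(-1478090) = ((-136 - 344421504) - ((29*32)*6 - 806161)*481946) + 1478090 = (-344421640 - (928*6 - 806161)*481946) + 1478090 = (-344421640 - (5568 - 806161)*481946) + 1478090 = (-344421640 - (-800593)*481946) + 1478090 = (-344421640 - 1*(-385842593978)) + 1478090 = (-344421640 + 385842593978) + 1478090 = 385498172338 + 1478090 = 385499650428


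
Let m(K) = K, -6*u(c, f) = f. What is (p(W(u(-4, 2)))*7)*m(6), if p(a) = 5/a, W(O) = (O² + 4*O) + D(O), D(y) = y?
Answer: -135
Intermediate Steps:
u(c, f) = -f/6
W(O) = O² + 5*O (W(O) = (O² + 4*O) + O = O² + 5*O)
(p(W(u(-4, 2)))*7)*m(6) = ((5/(((-⅙*2)*(5 - ⅙*2))))*7)*6 = ((5/((-(5 - ⅓)/3)))*7)*6 = ((5/((-⅓*14/3)))*7)*6 = ((5/(-14/9))*7)*6 = ((5*(-9/14))*7)*6 = -45/14*7*6 = -45/2*6 = -135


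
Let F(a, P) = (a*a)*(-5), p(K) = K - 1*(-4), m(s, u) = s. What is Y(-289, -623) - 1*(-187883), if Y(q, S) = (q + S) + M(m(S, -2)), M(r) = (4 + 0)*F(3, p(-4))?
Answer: 186791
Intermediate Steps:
p(K) = 4 + K (p(K) = K + 4 = 4 + K)
F(a, P) = -5*a² (F(a, P) = a²*(-5) = -5*a²)
M(r) = -180 (M(r) = (4 + 0)*(-5*3²) = 4*(-5*9) = 4*(-45) = -180)
Y(q, S) = -180 + S + q (Y(q, S) = (q + S) - 180 = (S + q) - 180 = -180 + S + q)
Y(-289, -623) - 1*(-187883) = (-180 - 623 - 289) - 1*(-187883) = -1092 + 187883 = 186791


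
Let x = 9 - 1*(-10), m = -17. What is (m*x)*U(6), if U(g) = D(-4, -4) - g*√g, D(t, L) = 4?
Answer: -1292 + 1938*√6 ≈ 3455.1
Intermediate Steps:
U(g) = 4 - g^(3/2) (U(g) = 4 - g*√g = 4 - g^(3/2))
x = 19 (x = 9 + 10 = 19)
(m*x)*U(6) = (-17*19)*(4 - 6^(3/2)) = -323*(4 - 6*√6) = -1292 + 1938*√6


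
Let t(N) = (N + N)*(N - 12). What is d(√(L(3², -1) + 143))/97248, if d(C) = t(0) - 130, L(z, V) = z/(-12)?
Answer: -65/48624 ≈ -0.0013368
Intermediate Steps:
L(z, V) = -z/12 (L(z, V) = z*(-1/12) = -z/12)
t(N) = 2*N*(-12 + N) (t(N) = (2*N)*(-12 + N) = 2*N*(-12 + N))
d(C) = -130 (d(C) = 2*0*(-12 + 0) - 130 = 2*0*(-12) - 130 = 0 - 130 = -130)
d(√(L(3², -1) + 143))/97248 = -130/97248 = -130*1/97248 = -65/48624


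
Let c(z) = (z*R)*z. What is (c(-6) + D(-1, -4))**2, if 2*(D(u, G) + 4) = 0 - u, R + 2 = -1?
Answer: 49729/4 ≈ 12432.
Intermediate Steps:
R = -3 (R = -2 - 1 = -3)
D(u, G) = -4 - u/2 (D(u, G) = -4 + (0 - u)/2 = -4 + (-u)/2 = -4 - u/2)
c(z) = -3*z**2 (c(z) = (z*(-3))*z = (-3*z)*z = -3*z**2)
(c(-6) + D(-1, -4))**2 = (-3*(-6)**2 + (-4 - 1/2*(-1)))**2 = (-3*36 + (-4 + 1/2))**2 = (-108 - 7/2)**2 = (-223/2)**2 = 49729/4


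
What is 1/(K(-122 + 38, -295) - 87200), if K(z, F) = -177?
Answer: -1/87377 ≈ -1.1445e-5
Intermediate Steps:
1/(K(-122 + 38, -295) - 87200) = 1/(-177 - 87200) = 1/(-87377) = -1/87377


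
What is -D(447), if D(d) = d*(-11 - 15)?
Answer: 11622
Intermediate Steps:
D(d) = -26*d (D(d) = d*(-26) = -26*d)
-D(447) = -(-26)*447 = -1*(-11622) = 11622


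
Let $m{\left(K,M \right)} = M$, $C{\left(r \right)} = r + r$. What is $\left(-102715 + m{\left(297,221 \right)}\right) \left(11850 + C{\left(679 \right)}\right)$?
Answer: $-1353740752$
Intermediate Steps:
$C{\left(r \right)} = 2 r$
$\left(-102715 + m{\left(297,221 \right)}\right) \left(11850 + C{\left(679 \right)}\right) = \left(-102715 + 221\right) \left(11850 + 2 \cdot 679\right) = - 102494 \left(11850 + 1358\right) = \left(-102494\right) 13208 = -1353740752$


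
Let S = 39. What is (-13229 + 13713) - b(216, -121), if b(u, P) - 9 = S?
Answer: 436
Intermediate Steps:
b(u, P) = 48 (b(u, P) = 9 + 39 = 48)
(-13229 + 13713) - b(216, -121) = (-13229 + 13713) - 1*48 = 484 - 48 = 436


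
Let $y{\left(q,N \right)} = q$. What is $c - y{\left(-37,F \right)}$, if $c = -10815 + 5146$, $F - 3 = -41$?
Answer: $-5632$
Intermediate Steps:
$F = -38$ ($F = 3 - 41 = -38$)
$c = -5669$
$c - y{\left(-37,F \right)} = -5669 - -37 = -5669 + 37 = -5632$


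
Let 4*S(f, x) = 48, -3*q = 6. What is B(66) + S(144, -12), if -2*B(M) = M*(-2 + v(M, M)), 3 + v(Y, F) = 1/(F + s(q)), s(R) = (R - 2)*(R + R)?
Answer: 14481/82 ≈ 176.60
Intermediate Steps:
q = -2 (q = -⅓*6 = -2)
s(R) = 2*R*(-2 + R) (s(R) = (-2 + R)*(2*R) = 2*R*(-2 + R))
S(f, x) = 12 (S(f, x) = (¼)*48 = 12)
v(Y, F) = -3 + 1/(16 + F) (v(Y, F) = -3 + 1/(F + 2*(-2)*(-2 - 2)) = -3 + 1/(F + 2*(-2)*(-4)) = -3 + 1/(F + 16) = -3 + 1/(16 + F))
B(M) = -M*(-2 + (-47 - 3*M)/(16 + M))/2
B(66) + S(144, -12) = (½)*66*(79 + 5*66)/(16 + 66) + 12 = (½)*66*(79 + 330)/82 + 12 = (½)*66*(1/82)*409 + 12 = 13497/82 + 12 = 14481/82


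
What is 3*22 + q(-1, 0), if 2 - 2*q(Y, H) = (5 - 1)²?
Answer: 59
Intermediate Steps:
q(Y, H) = -7 (q(Y, H) = 1 - (5 - 1)²/2 = 1 - ½*4² = 1 - ½*16 = 1 - 8 = -7)
3*22 + q(-1, 0) = 3*22 - 7 = 66 - 7 = 59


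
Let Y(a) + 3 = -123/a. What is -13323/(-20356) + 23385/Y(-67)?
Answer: -5315439971/264628 ≈ -20086.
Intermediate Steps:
Y(a) = -3 - 123/a
-13323/(-20356) + 23385/Y(-67) = -13323/(-20356) + 23385/(-3 - 123/(-67)) = -13323*(-1/20356) + 23385/(-3 - 123*(-1/67)) = 13323/20356 + 23385/(-3 + 123/67) = 13323/20356 + 23385/(-78/67) = 13323/20356 + 23385*(-67/78) = 13323/20356 - 522265/26 = -5315439971/264628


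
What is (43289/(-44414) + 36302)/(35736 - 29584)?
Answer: 1612273739/273234928 ≈ 5.9007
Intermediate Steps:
(43289/(-44414) + 36302)/(35736 - 29584) = (43289*(-1/44414) + 36302)/6152 = (-43289/44414 + 36302)*(1/6152) = (1612273739/44414)*(1/6152) = 1612273739/273234928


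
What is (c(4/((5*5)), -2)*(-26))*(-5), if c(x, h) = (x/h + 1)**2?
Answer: 13754/125 ≈ 110.03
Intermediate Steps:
c(x, h) = (1 + x/h)**2
(c(4/((5*5)), -2)*(-26))*(-5) = (((-2 + 4/((5*5)))**2/(-2)**2)*(-26))*(-5) = (((-2 + 4/25)**2/4)*(-26))*(-5) = (((-46/25)**2/4)*(-26))*(-5) = (((1/4)*(2116/625))*(-26))*(-5) = ((529/625)*(-26))*(-5) = -13754/625*(-5) = 13754/125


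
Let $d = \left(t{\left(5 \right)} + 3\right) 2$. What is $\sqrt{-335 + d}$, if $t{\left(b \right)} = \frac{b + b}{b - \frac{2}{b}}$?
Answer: $\frac{i \sqrt{171741}}{23} \approx 18.018 i$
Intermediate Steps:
$t{\left(b \right)} = \frac{2 b}{b - \frac{2}{b}}$
$d = \frac{238}{23}$ ($d = \left(\frac{2 \cdot 5^{2}}{-2 + 5^{2}} + 3\right) 2 = \left(2 \cdot 25 \frac{1}{-2 + 25} + 3\right) 2 = \left(2 \cdot 25 \cdot \frac{1}{23} + 3\right) 2 = \left(\frac{50}{23} + 3\right) 2 = \frac{119}{23} \cdot 2 = \frac{238}{23} \approx 10.348$)
$\sqrt{-335 + d} = \sqrt{-335 + \frac{238}{23}} = \sqrt{- \frac{7467}{23}} = \frac{i \sqrt{171741}}{23}$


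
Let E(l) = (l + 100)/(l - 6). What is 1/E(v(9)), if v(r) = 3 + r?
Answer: 3/56 ≈ 0.053571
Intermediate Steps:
E(l) = (100 + l)/(-6 + l)
1/E(v(9)) = 1/((100 + (3 + 9))/(-6 + (3 + 9))) = 1/((100 + 12)/(-6 + 12)) = 1/(112/6) = 1/((⅙)*112) = 1/(56/3) = 3/56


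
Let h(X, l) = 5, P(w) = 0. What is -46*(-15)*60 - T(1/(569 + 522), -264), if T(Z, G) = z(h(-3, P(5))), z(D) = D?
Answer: 41395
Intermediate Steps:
T(Z, G) = 5
-46*(-15)*60 - T(1/(569 + 522), -264) = -46*(-15)*60 - 1*5 = 690*60 - 5 = 41400 - 5 = 41395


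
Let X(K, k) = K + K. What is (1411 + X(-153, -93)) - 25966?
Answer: -24861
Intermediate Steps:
X(K, k) = 2*K
(1411 + X(-153, -93)) - 25966 = (1411 + 2*(-153)) - 25966 = (1411 - 306) - 25966 = 1105 - 25966 = -24861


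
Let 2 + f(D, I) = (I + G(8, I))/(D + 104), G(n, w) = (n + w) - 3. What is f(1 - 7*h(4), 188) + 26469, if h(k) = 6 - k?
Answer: 2408878/91 ≈ 26471.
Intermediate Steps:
G(n, w) = -3 + n + w
f(D, I) = -2 + (5 + 2*I)/(104 + D) (f(D, I) = -2 + (I + (-3 + 8 + I))/(D + 104) = -2 + (I + (5 + I))/(104 + D) = -2 + (5 + 2*I)/(104 + D))
f(1 - 7*h(4), 188) + 26469 = (-203 - 2*(1 - 7*(6 - 1*4)) + 2*188)/(104 + (1 - 7*(6 - 1*4))) + 26469 = (-203 - 2*(1 - 7*(6 - 4)) + 376)/(104 + (1 - 7*(6 - 4))) + 26469 = (-203 - 2*(1 - 7*2) + 376)/(104 + (1 - 7*2)) + 26469 = (-203 - 2*(1 - 14) + 376)/(104 + (1 - 14)) + 26469 = (-203 - 2*(-13) + 376)/(104 - 13) + 26469 = (-203 + 26 + 376)/91 + 26469 = (1/91)*199 + 26469 = 199/91 + 26469 = 2408878/91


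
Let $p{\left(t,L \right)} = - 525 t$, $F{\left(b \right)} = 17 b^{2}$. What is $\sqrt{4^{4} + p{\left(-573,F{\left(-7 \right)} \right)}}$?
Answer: $\sqrt{301081} \approx 548.71$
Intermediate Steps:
$\sqrt{4^{4} + p{\left(-573,F{\left(-7 \right)} \right)}} = \sqrt{4^{4} - -300825} = \sqrt{256 + 300825} = \sqrt{301081}$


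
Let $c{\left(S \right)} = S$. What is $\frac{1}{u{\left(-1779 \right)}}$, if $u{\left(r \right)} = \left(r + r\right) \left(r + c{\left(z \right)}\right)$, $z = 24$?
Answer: $\frac{1}{6244290} \approx 1.6015 \cdot 10^{-7}$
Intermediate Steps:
$u{\left(r \right)} = 2 r \left(24 + r\right)$ ($u{\left(r \right)} = \left(r + r\right) \left(r + 24\right) = 2 r \left(24 + r\right)$)
$\frac{1}{u{\left(-1779 \right)}} = \frac{1}{2 \left(-1779\right) \left(24 - 1779\right)} = \frac{1}{2 \left(-1779\right) \left(-1755\right)} = \frac{1}{6244290}$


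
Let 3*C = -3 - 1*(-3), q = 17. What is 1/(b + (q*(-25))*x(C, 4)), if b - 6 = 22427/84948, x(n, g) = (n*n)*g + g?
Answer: -84948/143879485 ≈ -0.00059041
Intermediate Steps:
C = 0 (C = (-3 - 1*(-3))/3 = (-3 + 3)/3 = (⅓)*0 = 0)
x(n, g) = g + g*n² (x(n, g) = n²*g + g = g*n² + g = g + g*n²)
b = 532115/84948 (b = 6 + 22427/84948 = 532115/84948 ≈ 6.2640)
1/(b + (q*(-25))*x(C, 4)) = 1/(532115/84948 + (17*(-25))*(4*(1 + 0²))) = 1/(532115/84948 - 1700*(1 + 0)) = 1/(532115/84948 - 1700) = 1/(-143879485/84948) = -84948/143879485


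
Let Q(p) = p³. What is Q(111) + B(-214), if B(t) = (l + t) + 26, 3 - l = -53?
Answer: 1367499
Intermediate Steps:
l = 56 (l = 3 - 1*(-53) = 3 + 53 = 56)
B(t) = 82 + t (B(t) = (56 + t) + 26 = 82 + t)
Q(111) + B(-214) = 111³ + (82 - 214) = 1367631 - 132 = 1367499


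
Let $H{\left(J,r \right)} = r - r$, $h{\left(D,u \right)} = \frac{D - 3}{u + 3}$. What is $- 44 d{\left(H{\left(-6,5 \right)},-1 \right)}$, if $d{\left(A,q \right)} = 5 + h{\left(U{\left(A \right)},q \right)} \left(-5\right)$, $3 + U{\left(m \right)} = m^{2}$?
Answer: $-880$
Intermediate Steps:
$U{\left(m \right)} = -3 + m^{2}$
$h{\left(D,u \right)} = \frac{-3 + D}{3 + u}$
$H{\left(J,r \right)} = 0$
$d{\left(A,q \right)} = 5 - \frac{5 \left(-6 + A^{2}\right)}{3 + q}$ ($d{\left(A,q \right)} = 5 + \frac{-3 + \left(-3 + A^{2}\right)}{3 + q} \left(-5\right) = 5 + \frac{-6 + A^{2}}{3 + q} \left(-5\right) = 5 - \frac{5 \left(-6 + A^{2}\right)}{3 + q}$)
$- 44 d{\left(H{\left(-6,5 \right)},-1 \right)} = - 44 \frac{5 \left(9 - 1 - 0^{2}\right)}{3 - 1} = - 44 \frac{5 \left(9 - 1 - 0\right)}{2} = - 44 \cdot 5 \cdot \frac{1}{2} \left(9 - 1 + 0\right) = - 44 \cdot 5 \cdot \frac{1}{2} \cdot 8 = \left(-44\right) 20 = -880$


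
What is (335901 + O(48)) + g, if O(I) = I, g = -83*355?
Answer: 306484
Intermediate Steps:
g = -29465
(335901 + O(48)) + g = (335901 + 48) - 29465 = 335949 - 29465 = 306484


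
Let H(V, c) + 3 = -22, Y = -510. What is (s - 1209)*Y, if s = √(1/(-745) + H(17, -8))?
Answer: 616590 - 102*I*√13876370/149 ≈ 6.1659e+5 - 2550.1*I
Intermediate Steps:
H(V, c) = -25 (H(V, c) = -3 - 22 = -25)
s = I*√13876370/745 (s = √(1/(-745) - 25) = √(-1/745 - 25) = √(-18626/745) = I*√13876370/745 ≈ 5.0001*I)
(s - 1209)*Y = (I*√13876370/745 - 1209)*(-510) = (-1209 + I*√13876370/745)*(-510) = 616590 - 102*I*√13876370/149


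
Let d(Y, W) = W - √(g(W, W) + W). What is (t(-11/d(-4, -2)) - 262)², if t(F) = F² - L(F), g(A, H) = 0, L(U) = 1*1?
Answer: (852120*√2 + 2049383*I)/(4*(4*√2 + 7*I)) ≈ 65317.0 + 9745.4*I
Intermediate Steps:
L(U) = 1
d(Y, W) = W - √W (d(Y, W) = W - √(0 + W) = W - √W)
t(F) = -1 + F² (t(F) = F² - 1*1 = F² - 1 = -1 + F²)
(t(-11/d(-4, -2)) - 262)² = ((-1 + (-11/(-2 - √(-2)))²) - 262)² = ((-1 + (-11/(-2 - I*√2))²) - 262)² = ((-1 + 121/(-2 - I*√2)²) - 262)² = (-263 + 121/(-2 - I*√2)²)²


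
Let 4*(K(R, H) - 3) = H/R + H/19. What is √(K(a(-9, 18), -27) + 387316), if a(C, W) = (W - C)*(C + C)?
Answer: 5*√805374926/228 ≈ 622.35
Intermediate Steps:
a(C, W) = 2*C*(W - C) (a(C, W) = (W - C)*(2*C) = 2*C*(W - C))
K(R, H) = 3 + H/76 + H/(4*R) (K(R, H) = 3 + (H/R + H/19)/4 = 3 + (H/19 + H/R)/4 = 3 + (H/76 + H/(4*R)) = 3 + H/76 + H/(4*R))
√(K(a(-9, 18), -27) + 387316) = √((3 + (1/76)*(-27) + (¼)*(-27)/(2*(-9)*(18 - 1*(-9)))) + 387316) = √((3 - 27/76 + (¼)*(-27)/(2*(-9)*(18 + 9))) + 387316) = √((3 - 27/76 + (¼)*(-27)/(2*(-9)*27)) + 387316) = √((3 - 27/76 + (¼)*(-27)/(-486)) + 387316) = √((3 - 27/76 + (¼)*(-27)*(-1/486)) + 387316) = √((3 - 27/76 + 1/72) + 387316) = √(3637/1368 + 387316) = √(529851925/1368) = 5*√805374926/228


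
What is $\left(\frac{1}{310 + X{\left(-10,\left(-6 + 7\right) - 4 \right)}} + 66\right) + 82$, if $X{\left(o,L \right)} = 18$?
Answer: $\frac{48545}{328} \approx 148.0$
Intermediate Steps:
$\left(\frac{1}{310 + X{\left(-10,\left(-6 + 7\right) - 4 \right)}} + 66\right) + 82 = \left(\frac{1}{310 + 18} + 66\right) + 82 = \left(\frac{1}{328} + 66\right) + 82 = \frac{21649}{328} + 82 = \frac{48545}{328}$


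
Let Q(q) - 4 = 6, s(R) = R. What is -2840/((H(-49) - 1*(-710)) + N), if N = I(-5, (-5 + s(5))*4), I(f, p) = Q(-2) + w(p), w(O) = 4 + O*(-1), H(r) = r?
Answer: -568/135 ≈ -4.2074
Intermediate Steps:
w(O) = 4 - O
Q(q) = 10 (Q(q) = 4 + 6 = 10)
I(f, p) = 14 - p (I(f, p) = 10 + (4 - p) = 14 - p)
N = 14 (N = 14 - (-5 + 5)*4 = 14 - 0*4 = 14 - 1*0 = 14 + 0 = 14)
-2840/((H(-49) - 1*(-710)) + N) = -2840/((-49 - 1*(-710)) + 14) = -2840/((-49 + 710) + 14) = -2840/(661 + 14) = -2840/675 = -2840*1/675 = -568/135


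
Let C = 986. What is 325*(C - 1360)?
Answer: -121550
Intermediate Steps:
325*(C - 1360) = 325*(986 - 1360) = 325*(-374) = -121550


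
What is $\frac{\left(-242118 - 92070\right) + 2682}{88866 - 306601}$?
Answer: $\frac{47358}{31105} \approx 1.5225$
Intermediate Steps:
$\frac{\left(-242118 - 92070\right) + 2682}{88866 - 306601} = \frac{\left(-242118 - 92070\right) + 2682}{-217735} = \left(-334188 + 2682\right) \left(- \frac{1}{217735}\right) = \left(-331506\right) \left(- \frac{1}{217735}\right) = \frac{47358}{31105}$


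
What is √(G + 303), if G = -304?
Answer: I ≈ 1.0*I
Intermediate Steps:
√(G + 303) = √(-304 + 303) = √(-1) = I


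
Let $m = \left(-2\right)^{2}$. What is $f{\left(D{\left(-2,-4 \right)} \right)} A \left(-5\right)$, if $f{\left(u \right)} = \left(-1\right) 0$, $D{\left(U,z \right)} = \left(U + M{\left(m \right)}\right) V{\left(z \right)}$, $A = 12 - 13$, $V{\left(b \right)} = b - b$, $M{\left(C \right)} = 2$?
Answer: $0$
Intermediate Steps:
$m = 4$
$V{\left(b \right)} = 0$
$A = -1$
$D{\left(U,z \right)} = 0$ ($D{\left(U,z \right)} = \left(U + 2\right) 0 = \left(2 + U\right) 0 = 0$)
$f{\left(u \right)} = 0$
$f{\left(D{\left(-2,-4 \right)} \right)} A \left(-5\right) = 0 \left(-1\right) \left(-5\right) = 0 \left(-5\right) = 0$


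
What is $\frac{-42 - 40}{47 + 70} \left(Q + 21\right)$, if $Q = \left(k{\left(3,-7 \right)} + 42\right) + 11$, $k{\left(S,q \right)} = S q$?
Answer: $- \frac{4346}{117} \approx -37.145$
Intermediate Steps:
$Q = 32$ ($Q = \left(3 \left(-7\right) + 42\right) + 11 = \left(-21 + 42\right) + 11 = 21 + 11 = 32$)
$\frac{-42 - 40}{47 + 70} \left(Q + 21\right) = \frac{-42 - 40}{47 + 70} \left(32 + 21\right) = - \frac{82}{117} \cdot 53 = \left(-82\right) \frac{1}{117} \cdot 53 = \left(- \frac{82}{117}\right) 53 = - \frac{4346}{117}$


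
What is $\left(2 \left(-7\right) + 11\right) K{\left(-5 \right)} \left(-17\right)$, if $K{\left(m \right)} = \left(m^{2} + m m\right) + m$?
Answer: $2295$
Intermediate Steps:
$K{\left(m \right)} = m + 2 m^{2}$ ($K{\left(m \right)} = \left(m^{2} + m^{2}\right) + m = 2 m^{2} + m = m + 2 m^{2}$)
$\left(2 \left(-7\right) + 11\right) K{\left(-5 \right)} \left(-17\right) = \left(2 \left(-7\right) + 11\right) \left(- 5 \left(1 + 2 \left(-5\right)\right)\right) \left(-17\right) = \left(-14 + 11\right) \left(- 5 \left(1 - 10\right)\right) \left(-17\right) = - 3 \left(\left(-5\right) \left(-9\right)\right) \left(-17\right) = \left(-3\right) 45 \left(-17\right) = \left(-135\right) \left(-17\right) = 2295$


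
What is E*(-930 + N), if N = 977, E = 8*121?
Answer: 45496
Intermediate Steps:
E = 968
E*(-930 + N) = 968*(-930 + 977) = 968*47 = 45496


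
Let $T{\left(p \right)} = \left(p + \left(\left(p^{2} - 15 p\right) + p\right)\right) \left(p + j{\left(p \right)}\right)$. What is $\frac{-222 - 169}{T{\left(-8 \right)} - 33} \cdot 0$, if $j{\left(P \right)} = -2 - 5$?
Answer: $0$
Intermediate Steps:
$j{\left(P \right)} = -7$
$T{\left(p \right)} = \left(-7 + p\right) \left(p^{2} - 13 p\right)$ ($T{\left(p \right)} = \left(p + \left(\left(p^{2} - 15 p\right) + p\right)\right) \left(p - 7\right) = \left(p + \left(p^{2} - 14 p\right)\right) \left(-7 + p\right) = \left(p^{2} - 13 p\right) \left(-7 + p\right) = \left(-7 + p\right) \left(p^{2} - 13 p\right)$)
$\frac{-222 - 169}{T{\left(-8 \right)} - 33} \cdot 0 = \frac{-222 - 169}{- 8 \left(91 + \left(-8\right)^{2} - -160\right) - 33} \cdot 0 = - \frac{391}{- 8 \left(91 + 64 + 160\right) - 33} \cdot 0 = - \frac{391}{\left(-8\right) 315 - 33} \cdot 0 = - \frac{391}{-2520 - 33} \cdot 0 = - \frac{391}{-2553} \cdot 0 = \left(-391\right) \left(- \frac{1}{2553}\right) 0 = \frac{17}{111} \cdot 0 = 0$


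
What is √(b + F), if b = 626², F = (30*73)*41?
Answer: √481666 ≈ 694.02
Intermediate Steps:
F = 89790 (F = 2190*41 = 89790)
b = 391876
√(b + F) = √(391876 + 89790) = √481666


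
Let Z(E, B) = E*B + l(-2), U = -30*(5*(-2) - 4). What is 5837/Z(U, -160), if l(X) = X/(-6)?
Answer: -17511/201599 ≈ -0.086861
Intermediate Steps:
l(X) = -X/6 (l(X) = X*(-⅙) = -X/6)
U = 420 (U = -30*(-10 - 4) = -30*(-14) = 420)
Z(E, B) = ⅓ + B*E (Z(E, B) = E*B - ⅙*(-2) = B*E + ⅓ = ⅓ + B*E)
5837/Z(U, -160) = 5837/(⅓ - 160*420) = 5837/(⅓ - 67200) = 5837/(-201599/3) = 5837*(-3/201599) = -17511/201599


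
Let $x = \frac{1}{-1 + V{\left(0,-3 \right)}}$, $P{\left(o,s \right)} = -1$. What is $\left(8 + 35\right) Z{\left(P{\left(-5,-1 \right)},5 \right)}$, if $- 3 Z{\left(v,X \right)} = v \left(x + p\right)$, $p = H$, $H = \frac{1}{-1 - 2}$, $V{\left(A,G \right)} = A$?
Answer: $- \frac{172}{9} \approx -19.111$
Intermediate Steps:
$x = -1$ ($x = \frac{1}{-1 + 0} = \frac{1}{-1} = -1$)
$H = - \frac{1}{3}$ ($H = \frac{1}{-3} = - \frac{1}{3} \approx -0.33333$)
$p = - \frac{1}{3} \approx -0.33333$
$Z{\left(v,X \right)} = \frac{4 v}{9}$ ($Z{\left(v,X \right)} = - \frac{v \left(-1 - \frac{1}{3}\right)}{3} = - \frac{v \left(- \frac{4}{3}\right)}{3} = - \frac{\left(- \frac{4}{3}\right) v}{3} = \frac{4 v}{9}$)
$\left(8 + 35\right) Z{\left(P{\left(-5,-1 \right)},5 \right)} = \left(8 + 35\right) \frac{4}{9} \left(-1\right) = 43 \left(- \frac{4}{9}\right) = - \frac{172}{9}$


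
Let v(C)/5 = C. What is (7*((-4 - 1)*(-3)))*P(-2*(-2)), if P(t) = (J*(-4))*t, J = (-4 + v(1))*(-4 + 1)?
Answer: 5040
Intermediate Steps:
v(C) = 5*C
J = -3 (J = (-4 + 5*1)*(-4 + 1) = (-4 + 5)*(-3) = 1*(-3) = -3)
P(t) = 12*t (P(t) = (-3*(-4))*t = 12*t)
(7*((-4 - 1)*(-3)))*P(-2*(-2)) = (7*((-4 - 1)*(-3)))*(12*(-2*(-2))) = (7*(-5*(-3)))*(12*4) = (7*15)*48 = 105*48 = 5040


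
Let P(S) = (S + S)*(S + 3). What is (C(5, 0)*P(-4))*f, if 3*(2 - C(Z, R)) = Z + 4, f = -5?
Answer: 40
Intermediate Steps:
P(S) = 2*S*(3 + S) (P(S) = (2*S)*(3 + S) = 2*S*(3 + S))
C(Z, R) = ⅔ - Z/3 (C(Z, R) = 2 - (Z + 4)/3 = 2 - (4 + Z)/3 = 2 + (-4/3 - Z/3) = ⅔ - Z/3)
(C(5, 0)*P(-4))*f = ((⅔ - ⅓*5)*(2*(-4)*(3 - 4)))*(-5) = ((⅔ - 5/3)*(2*(-4)*(-1)))*(-5) = -1*8*(-5) = -8*(-5) = 40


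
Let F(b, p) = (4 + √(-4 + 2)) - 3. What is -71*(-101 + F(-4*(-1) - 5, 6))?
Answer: 7100 - 71*I*√2 ≈ 7100.0 - 100.41*I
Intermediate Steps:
F(b, p) = 1 + I*√2 (F(b, p) = (4 + √(-2)) - 3 = (4 + I*√2) - 3 = 1 + I*√2)
-71*(-101 + F(-4*(-1) - 5, 6)) = -71*(-101 + (1 + I*√2)) = -71*(-100 + I*√2) = 7100 - 71*I*√2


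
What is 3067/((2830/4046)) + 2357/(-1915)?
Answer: 2375672172/541945 ≈ 4383.6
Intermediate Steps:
3067/((2830/4046)) + 2357/(-1915) = 3067/((2830*(1/4046))) + 2357*(-1/1915) = 3067/(1415/2023) - 2357/1915 = 3067*(2023/1415) - 2357/1915 = 6204541/1415 - 2357/1915 = 2375672172/541945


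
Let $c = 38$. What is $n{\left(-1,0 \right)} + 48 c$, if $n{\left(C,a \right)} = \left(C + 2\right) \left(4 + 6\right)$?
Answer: $1834$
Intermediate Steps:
$n{\left(C,a \right)} = 20 + 10 C$ ($n{\left(C,a \right)} = \left(2 + C\right) 10 = 20 + 10 C$)
$n{\left(-1,0 \right)} + 48 c = \left(20 + 10 \left(-1\right)\right) + 48 \cdot 38 = \left(20 - 10\right) + 1824 = 10 + 1824 = 1834$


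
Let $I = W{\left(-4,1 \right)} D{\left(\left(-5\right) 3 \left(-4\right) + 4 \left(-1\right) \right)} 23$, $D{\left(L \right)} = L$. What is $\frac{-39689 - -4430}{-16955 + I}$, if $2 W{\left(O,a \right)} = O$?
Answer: $\frac{35259}{19531} \approx 1.8053$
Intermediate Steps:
$W{\left(O,a \right)} = \frac{O}{2}$
$I = -2576$ ($I = \frac{1}{2} \left(-4\right) \left(\left(-5\right) 3 \left(-4\right) + 4 \left(-1\right)\right) 23 = - 2 \left(\left(-15\right) \left(-4\right) - 4\right) 23 = - 2 \left(60 - 4\right) 23 = \left(-2\right) 56 \cdot 23 = \left(-112\right) 23 = -2576$)
$\frac{-39689 - -4430}{-16955 + I} = \frac{-39689 - -4430}{-16955 - 2576} = \frac{-39689 + \left(-9973 + 14403\right)}{-19531} = \left(-39689 + 4430\right) \left(- \frac{1}{19531}\right) = \left(-35259\right) \left(- \frac{1}{19531}\right) = \frac{35259}{19531}$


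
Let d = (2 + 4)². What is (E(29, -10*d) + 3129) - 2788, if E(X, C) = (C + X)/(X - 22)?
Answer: 2056/7 ≈ 293.71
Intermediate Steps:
d = 36 (d = 6² = 36)
E(X, C) = (C + X)/(-22 + X)
(E(29, -10*d) + 3129) - 2788 = ((-10*36 + 29)/(-22 + 29) + 3129) - 2788 = ((-360 + 29)/7 + 3129) - 2788 = ((⅐)*(-331) + 3129) - 2788 = (-331/7 + 3129) - 2788 = 21572/7 - 2788 = 2056/7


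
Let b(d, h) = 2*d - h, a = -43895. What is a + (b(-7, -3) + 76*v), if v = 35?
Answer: -41246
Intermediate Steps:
b(d, h) = -h + 2*d
a + (b(-7, -3) + 76*v) = -43895 + ((-1*(-3) + 2*(-7)) + 76*35) = -43895 + ((3 - 14) + 2660) = -43895 + (-11 + 2660) = -43895 + 2649 = -41246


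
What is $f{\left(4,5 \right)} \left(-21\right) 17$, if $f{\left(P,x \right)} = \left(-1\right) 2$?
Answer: $714$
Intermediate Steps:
$f{\left(P,x \right)} = -2$
$f{\left(4,5 \right)} \left(-21\right) 17 = \left(-2\right) \left(-21\right) 17 = 42 \cdot 17 = 714$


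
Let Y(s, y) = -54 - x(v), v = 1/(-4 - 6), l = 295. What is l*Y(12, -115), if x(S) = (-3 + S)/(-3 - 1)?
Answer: -129269/8 ≈ -16159.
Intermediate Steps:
v = -⅒ (v = 1/(-10) = -⅒ ≈ -0.10000)
x(S) = ¾ - S/4 (x(S) = (-3 + S)/(-4) = (-3 + S)*(-¼) = ¾ - S/4)
Y(s, y) = -2191/40 (Y(s, y) = -54 - (¾ - ¼*(-⅒)) = -54 - (¾ + 1/40) = -54 - 1*31/40 = -54 - 31/40 = -2191/40)
l*Y(12, -115) = 295*(-2191/40) = -129269/8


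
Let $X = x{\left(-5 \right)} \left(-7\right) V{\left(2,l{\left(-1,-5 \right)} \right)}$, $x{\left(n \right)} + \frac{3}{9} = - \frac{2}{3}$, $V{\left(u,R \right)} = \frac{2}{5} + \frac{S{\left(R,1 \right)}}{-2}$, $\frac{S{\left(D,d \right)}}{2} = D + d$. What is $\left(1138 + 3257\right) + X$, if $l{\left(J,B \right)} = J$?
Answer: $\frac{21989}{5} \approx 4397.8$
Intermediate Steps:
$S{\left(D,d \right)} = 2 D + 2 d$ ($S{\left(D,d \right)} = 2 \left(D + d\right) = 2 D + 2 d$)
$V{\left(u,R \right)} = - \frac{3}{5} - R$ ($V{\left(u,R \right)} = \frac{2}{5} + \frac{2 R + 2 \cdot 1}{-2} = 2 \cdot \frac{1}{5} + \left(2 R + 2\right) \left(- \frac{1}{2}\right) = \frac{2}{5} + \left(2 + 2 R\right) \left(- \frac{1}{2}\right) = \frac{2}{5} - \left(1 + R\right) = - \frac{3}{5} - R$)
$x{\left(n \right)} = -1$ ($x{\left(n \right)} = - \frac{1}{3} - \frac{2}{3} = -1$)
$X = \frac{14}{5}$ ($X = \left(-1\right) \left(-7\right) \left(- \frac{3}{5} - -1\right) = 7 \left(- \frac{3}{5} + 1\right) = 7 \cdot \frac{2}{5} = \frac{14}{5} \approx 2.8$)
$\left(1138 + 3257\right) + X = \left(1138 + 3257\right) + \frac{14}{5} = 4395 + \frac{14}{5} = \frac{21989}{5}$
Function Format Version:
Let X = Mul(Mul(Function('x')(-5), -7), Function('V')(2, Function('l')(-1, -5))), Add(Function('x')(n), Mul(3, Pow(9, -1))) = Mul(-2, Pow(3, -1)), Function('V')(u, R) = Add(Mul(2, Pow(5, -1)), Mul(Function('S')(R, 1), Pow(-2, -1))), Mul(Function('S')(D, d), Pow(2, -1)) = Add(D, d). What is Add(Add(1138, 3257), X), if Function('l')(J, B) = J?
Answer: Rational(21989, 5) ≈ 4397.8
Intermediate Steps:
Function('S')(D, d) = Add(Mul(2, D), Mul(2, d)) (Function('S')(D, d) = Mul(2, Add(D, d)) = Add(Mul(2, D), Mul(2, d)))
Function('V')(u, R) = Add(Rational(-3, 5), Mul(-1, R)) (Function('V')(u, R) = Add(Mul(2, Pow(5, -1)), Mul(Add(Mul(2, R), Mul(2, 1)), Pow(-2, -1))) = Add(Mul(2, Rational(1, 5)), Mul(Add(Mul(2, R), 2), Rational(-1, 2))) = Add(Rational(2, 5), Mul(Add(2, Mul(2, R)), Rational(-1, 2))) = Add(Rational(2, 5), Add(-1, Mul(-1, R))) = Add(Rational(-3, 5), Mul(-1, R)))
Function('x')(n) = -1 (Function('x')(n) = Add(Rational(-1, 3), Mul(-2, Pow(3, -1))) = Add(Rational(-1, 3), Mul(-2, Rational(1, 3))) = Add(Rational(-1, 3), Rational(-2, 3)) = -1)
X = Rational(14, 5) (X = Mul(Mul(-1, -7), Add(Rational(-3, 5), Mul(-1, -1))) = Mul(7, Add(Rational(-3, 5), 1)) = Mul(7, Rational(2, 5)) = Rational(14, 5) ≈ 2.8000)
Add(Add(1138, 3257), X) = Add(Add(1138, 3257), Rational(14, 5)) = Add(4395, Rational(14, 5)) = Rational(21989, 5)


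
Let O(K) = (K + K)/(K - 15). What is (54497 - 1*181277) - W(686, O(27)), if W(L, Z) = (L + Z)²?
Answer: -2414281/4 ≈ -6.0357e+5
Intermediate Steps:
O(K) = 2*K/(-15 + K) (O(K) = (2*K)/(-15 + K) = 2*K/(-15 + K))
(54497 - 1*181277) - W(686, O(27)) = (54497 - 1*181277) - (686 + 2*27/(-15 + 27))² = (54497 - 181277) - (686 + 2*27/12)² = -126780 - (686 + 2*27*(1/12))² = -126780 - (686 + 9/2)² = -126780 - (1381/2)² = -126780 - 1*1907161/4 = -126780 - 1907161/4 = -2414281/4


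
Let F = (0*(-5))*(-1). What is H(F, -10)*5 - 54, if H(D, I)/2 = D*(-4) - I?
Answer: 46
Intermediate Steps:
F = 0 (F = 0*(-1) = 0)
H(D, I) = -8*D - 2*I (H(D, I) = 2*(D*(-4) - I) = 2*(-4*D - I) = 2*(-I - 4*D) = -8*D - 2*I)
H(F, -10)*5 - 54 = (-8*0 - 2*(-10))*5 - 54 = (0 + 20)*5 - 54 = 20*5 - 54 = 100 - 54 = 46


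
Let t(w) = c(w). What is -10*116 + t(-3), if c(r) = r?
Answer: -1163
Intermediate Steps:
t(w) = w
-10*116 + t(-3) = -10*116 - 3 = -1160 - 3 = -1163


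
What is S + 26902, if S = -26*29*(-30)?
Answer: 49522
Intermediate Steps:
S = 22620 (S = -754*(-30) = 22620)
S + 26902 = 22620 + 26902 = 49522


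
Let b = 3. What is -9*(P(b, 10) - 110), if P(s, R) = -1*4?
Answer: 1026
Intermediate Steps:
P(s, R) = -4
-9*(P(b, 10) - 110) = -9*(-4 - 110) = -9*(-114) = 1026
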